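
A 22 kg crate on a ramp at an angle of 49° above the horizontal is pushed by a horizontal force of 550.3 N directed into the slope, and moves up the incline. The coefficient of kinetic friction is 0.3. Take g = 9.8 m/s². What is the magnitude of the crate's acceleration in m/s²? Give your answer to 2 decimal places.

1.42 m/s²

The horizontal push has components F cos 49° = 550.3 × 0.6561 = 361.052 N up the incline and F sin 49° = 550.3 × 0.7547 = 415.311 N pressing into the surface.
The normal force is therefore N = mg cos 49° + F sin 49° = 141.455 + 415.311 = 556.766 N, and kinetic friction down the slope is μN = 0.3 × 556.766 = 167.030 N.
Along the incline: F cos 49° − mg sin 49° − μN = ma, so 361.052 − 162.713 − 167.030 = 22 a, giving a = 1.4231 m/s².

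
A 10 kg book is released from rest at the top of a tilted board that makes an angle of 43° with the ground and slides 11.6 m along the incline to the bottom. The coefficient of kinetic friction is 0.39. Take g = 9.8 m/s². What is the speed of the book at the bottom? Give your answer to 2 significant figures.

9.5 m/s

The weight component along the incline is mg sin 43° = 66.836 N and the normal force is N = mg cos 43° = 71.673 N.
Friction up the slope is f = μN = 0.39 × 71.673 = 27.952 N, so the net downslope force is 66.836 − 27.952 = 38.884 N and a = 38.884 / 10 = 3.8884 m/s².
Starting from rest over a distance of 11.6 m, v² = 2aL = 2 × 3.8884 × 11.6 = 90.2109, so v = 9.4979 m/s.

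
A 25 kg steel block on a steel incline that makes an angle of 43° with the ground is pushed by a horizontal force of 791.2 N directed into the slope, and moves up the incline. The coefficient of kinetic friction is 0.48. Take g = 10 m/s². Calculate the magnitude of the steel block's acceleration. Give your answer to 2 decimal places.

The horizontal push has components F cos 43° = 791.2 × 0.7314 = 578.684 N up the incline and F sin 43° = 791.2 × 0.6820 = 539.598 N pressing into the surface.
The normal force is therefore N = mg cos 43° + F sin 43° = 182.850 + 539.598 = 722.448 N, and kinetic friction down the slope is μN = 0.48 × 722.448 = 346.775 N.
Along the incline: F cos 43° − mg sin 43° − μN = ma, so 578.684 − 170.500 − 346.775 = 25 a, giving a = 2.4564 m/s².

2.46 m/s²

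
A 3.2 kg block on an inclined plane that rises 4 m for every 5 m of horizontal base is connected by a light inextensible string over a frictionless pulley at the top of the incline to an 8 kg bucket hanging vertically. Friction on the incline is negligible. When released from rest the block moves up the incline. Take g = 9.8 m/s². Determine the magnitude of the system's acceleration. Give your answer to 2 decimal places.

5.25 m/s²

For the block on the incline: the weight component along the slope is m₁g sin 38.66° = 3.2 × 9.8 × 0.6247 = 19.591 N and the normal force is N = m₁g cos 38.66° = 24.488 N.
Newton's second law for the block (up-slope positive): T − 19.591 = 3.2 a. For the hanging bucket (downward positive): 8 × 9.8 − T = 8 a.
Adding the two equations eliminates T: 58.809 = 11.2 a, so a = 5.2508 m/s².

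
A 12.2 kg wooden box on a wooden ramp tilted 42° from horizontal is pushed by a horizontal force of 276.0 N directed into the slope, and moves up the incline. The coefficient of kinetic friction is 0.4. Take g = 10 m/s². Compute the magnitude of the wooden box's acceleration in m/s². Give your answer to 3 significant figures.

The horizontal push has components F cos 42° = 276.0 × 0.7431 = 205.096 N up the incline and F sin 42° = 276.0 × 0.6691 = 184.672 N pressing into the surface.
The normal force is therefore N = mg cos 42° + F sin 42° = 90.658 + 184.672 = 275.330 N, and kinetic friction down the slope is μN = 0.4 × 275.330 = 110.132 N.
Along the incline: F cos 42° − mg sin 42° − μN = ma, so 205.096 − 81.630 − 110.132 = 12.2 a, giving a = 1.0930 m/s².

1.09 m/s²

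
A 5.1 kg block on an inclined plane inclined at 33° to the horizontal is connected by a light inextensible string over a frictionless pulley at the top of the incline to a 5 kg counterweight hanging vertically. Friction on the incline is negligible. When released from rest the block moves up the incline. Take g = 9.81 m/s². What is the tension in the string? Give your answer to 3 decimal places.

For the block on the incline: the weight component along the slope is m₁g sin 33° = 5.1 × 9.81 × 0.5446 = 27.247 N and the normal force is N = m₁g cos 33° = 41.960 N.
Newton's second law for the block (up-slope positive): T − 27.247 = 5.1 a. For the hanging counterweight (downward positive): 5 × 9.81 − T = 5 a.
Adding the two equations eliminates T: 21.803 = 10.1 a, so a = 2.1587 m/s².
Then from the hanging counterweight's equation, T = 5 × (9.81 − 2.1587) = 38.257 N.

38.257 N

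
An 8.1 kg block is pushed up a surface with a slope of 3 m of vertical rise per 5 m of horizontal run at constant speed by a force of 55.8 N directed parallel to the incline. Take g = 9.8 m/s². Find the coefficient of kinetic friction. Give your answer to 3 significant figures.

0.220

At constant speed ΣF = 0 along the incline. The applied 55.8 N acts up the slope; the weight component mg sin 30.96° = 40.841 N and kinetic friction μN both act down the slope.
So 55.8 = 40.841 + μ × 68.068, giving μ = (55.8 − 40.841) / 68.068 = 0.2198.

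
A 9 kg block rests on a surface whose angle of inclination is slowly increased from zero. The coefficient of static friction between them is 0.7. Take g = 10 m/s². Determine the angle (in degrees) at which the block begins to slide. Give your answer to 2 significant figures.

35°

At the threshold of sliding, static friction is at its maximum μ_s N and exactly balances the weight component along the incline: mg sin θ = μ_s mg cos θ.
Hence tan θ = μ_s = 0.7, so θ = arctan(0.7) = 34.9920°.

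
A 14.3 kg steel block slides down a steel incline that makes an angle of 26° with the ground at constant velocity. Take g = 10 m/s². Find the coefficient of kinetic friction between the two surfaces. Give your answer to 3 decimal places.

0.488

At constant velocity the net force along the incline is zero: mg sin 26° = μ mg cos 26°.
So μ = tan 26° = 0.4384 / 0.8988 = 0.4878.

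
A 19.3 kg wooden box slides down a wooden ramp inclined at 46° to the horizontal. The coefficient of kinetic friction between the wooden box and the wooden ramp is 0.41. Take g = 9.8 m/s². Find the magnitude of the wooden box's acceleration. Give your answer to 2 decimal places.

Resolving the weight along the incline: the component pulling the wooden box down the slope is mg sin 46° = 19.3 × 9.8 × 0.7193 = 136.048 N, and the normal force is N = mg cos 46° = 19.3 × 9.8 × 0.6947 = 131.396 N.
Kinetic friction acts up the slope with magnitude f = μN = 0.41 × 131.396 = 53.872 N.
Net force along the incline is 136.048 − 53.872 = 82.176 N, so a = 82.176 / 19.3 = 4.2578 m/s².

4.26 m/s²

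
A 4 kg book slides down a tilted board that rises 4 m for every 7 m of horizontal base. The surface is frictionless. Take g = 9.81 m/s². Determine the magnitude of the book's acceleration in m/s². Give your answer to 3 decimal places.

4.867 m/s²

Resolving the weight along the incline: the component pulling the book down the slope is mg sin 29.74° = 4 × 9.81 × 0.4961 = 19.467 N, and the normal force is N = mg cos 29.74° = 4 × 9.81 × 0.8682 = 34.068 N.
With no friction the net force along the incline is 19.467 N, so a = g sin 29.74° = 19.467 / 4 = 4.8667 m/s².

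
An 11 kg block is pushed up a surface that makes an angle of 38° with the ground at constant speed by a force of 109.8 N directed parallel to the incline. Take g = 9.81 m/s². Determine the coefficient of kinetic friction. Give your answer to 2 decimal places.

0.51

At constant speed ΣF = 0 along the incline. The applied 109.8 N acts up the slope; the weight component mg sin 38° = 66.436 N and kinetic friction μN both act down the slope.
So 109.8 = 66.436 + μ × 85.034, giving μ = (109.8 − 66.436) / 85.034 = 0.5100.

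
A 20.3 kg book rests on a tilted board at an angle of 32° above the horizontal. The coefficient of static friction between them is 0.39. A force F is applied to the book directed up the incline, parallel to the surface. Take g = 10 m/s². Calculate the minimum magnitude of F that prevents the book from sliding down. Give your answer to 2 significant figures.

40 N

The normal force is N = mg cos 32° = 172.154 N. With F at its minimum the book is on the verge of sliding down, so static friction is at its maximum μ_s N = 0.39 × 172.154 = 67.140 N and acts up the slope.
Equilibrium along the incline: F + μ_s N = mg sin 32°, so F = 107.574 − 67.140 = 40.434 N.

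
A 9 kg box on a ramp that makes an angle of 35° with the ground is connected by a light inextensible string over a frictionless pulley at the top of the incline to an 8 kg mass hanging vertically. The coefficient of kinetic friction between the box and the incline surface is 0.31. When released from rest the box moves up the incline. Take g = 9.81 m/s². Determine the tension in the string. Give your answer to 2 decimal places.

For the box on the incline: the weight component along the slope is m₁g sin 35° = 9 × 9.81 × 0.5736 = 50.643 N and the normal force is N = m₁g cos 35° = 72.323 N.
Kinetic friction opposes the box's motion up the incline: f = μN = 0.31 × 72.323 = 22.420 N acting down the slope.
Newton's second law for the box (up-slope positive): T − 50.643 − 22.420 = 9 a. For the hanging mass (downward positive): 8 × 9.81 − T = 8 a.
Adding the two equations eliminates T: 5.417 = 17 a, so a = 0.3186 m/s².
Then from the hanging mass's equation, T = 8 × (9.81 − 0.3186) = 75.931 N.

75.93 N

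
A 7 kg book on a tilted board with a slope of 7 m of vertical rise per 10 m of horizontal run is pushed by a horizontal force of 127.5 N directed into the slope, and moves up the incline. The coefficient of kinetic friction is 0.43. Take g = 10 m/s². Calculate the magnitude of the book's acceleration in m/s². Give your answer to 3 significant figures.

1.17 m/s²

The horizontal push has components F cos 34.99° = 127.5 × 0.8192 = 104.448 N up the incline and F sin 34.99° = 127.5 × 0.5735 = 73.121 N pressing into the surface.
The normal force is therefore N = mg cos 34.99° + F sin 34.99° = 57.344 + 73.121 = 130.465 N, and kinetic friction down the slope is μN = 0.43 × 130.465 = 56.100 N.
Along the incline: F cos 34.99° − mg sin 34.99° − μN = ma, so 104.448 − 40.145 − 56.100 = 7 a, giving a = 1.1719 m/s².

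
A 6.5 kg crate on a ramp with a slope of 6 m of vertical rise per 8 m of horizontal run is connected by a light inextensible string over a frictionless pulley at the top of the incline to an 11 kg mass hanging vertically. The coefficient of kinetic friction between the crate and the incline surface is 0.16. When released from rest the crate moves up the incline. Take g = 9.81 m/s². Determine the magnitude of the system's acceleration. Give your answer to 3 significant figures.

For the crate on the incline: the weight component along the slope is m₁g sin 36.87° = 6.5 × 9.81 × 0.6000 = 38.259 N and the normal force is N = m₁g cos 36.87° = 51.012 N.
Kinetic friction opposes the crate's motion up the incline: f = μN = 0.16 × 51.012 = 8.162 N acting down the slope.
Newton's second law for the crate (up-slope positive): T − 38.259 − 8.162 = 6.5 a. For the hanging mass (downward positive): 11 × 9.81 − T = 11 a.
Adding the two equations eliminates T: 61.489 = 17.5 a, so a = 3.5137 m/s².

3.51 m/s²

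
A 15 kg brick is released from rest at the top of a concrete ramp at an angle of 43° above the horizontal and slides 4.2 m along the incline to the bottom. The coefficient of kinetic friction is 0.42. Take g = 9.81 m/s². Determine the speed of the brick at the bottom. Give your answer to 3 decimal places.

The weight component along the incline is mg sin 43° = 100.356 N and the normal force is N = mg cos 43° = 107.619 N.
Friction up the slope is f = μN = 0.42 × 107.619 = 45.200 N, so the net downslope force is 100.356 − 45.200 = 55.156 N and a = 55.156 / 15 = 3.6771 m/s².
Starting from rest over a distance of 4.2 m, v² = 2aL = 2 × 3.6771 × 4.2 = 30.8876, so v = 5.5577 m/s.

5.558 m/s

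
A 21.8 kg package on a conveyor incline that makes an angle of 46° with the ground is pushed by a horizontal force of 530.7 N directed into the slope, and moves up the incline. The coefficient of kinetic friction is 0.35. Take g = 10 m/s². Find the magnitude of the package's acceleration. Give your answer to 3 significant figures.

1.16 m/s²

The horizontal push has components F cos 46° = 530.7 × 0.6947 = 368.677 N up the incline and F sin 46° = 530.7 × 0.7193 = 381.733 N pressing into the surface.
The normal force is therefore N = mg cos 46° + F sin 46° = 151.445 + 381.733 = 533.178 N, and kinetic friction down the slope is μN = 0.35 × 533.178 = 186.612 N.
Along the incline: F cos 46° − mg sin 46° − μN = ma, so 368.677 − 156.807 − 186.612 = 21.8 a, giving a = 1.1586 m/s².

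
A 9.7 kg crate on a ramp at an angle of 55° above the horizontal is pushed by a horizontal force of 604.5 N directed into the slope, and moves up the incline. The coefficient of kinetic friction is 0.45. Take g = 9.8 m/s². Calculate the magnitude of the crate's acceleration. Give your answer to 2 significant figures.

The horizontal push has components F cos 55° = 604.5 × 0.5736 = 346.741 N up the incline and F sin 55° = 604.5 × 0.8192 = 495.206 N pressing into the surface.
The normal force is therefore N = mg cos 55° + F sin 55° = 54.526 + 495.206 = 549.732 N, and kinetic friction down the slope is μN = 0.45 × 549.732 = 247.379 N.
Along the incline: F cos 55° − mg sin 55° − μN = ma, so 346.741 − 77.873 − 247.379 = 9.7 a, giving a = 2.2154 m/s².

2.2 m/s²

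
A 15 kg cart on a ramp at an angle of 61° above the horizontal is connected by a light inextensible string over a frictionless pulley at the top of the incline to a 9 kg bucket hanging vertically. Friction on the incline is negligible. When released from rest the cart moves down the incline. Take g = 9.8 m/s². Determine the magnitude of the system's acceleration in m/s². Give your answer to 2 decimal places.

For the cart on the incline: the weight component along the slope is m₁g sin 61° = 15 × 9.8 × 0.8746 = 128.566 N and the normal force is N = m₁g cos 61° = 71.267 N.
Newton's second law for the cart (down-slope positive): 128.566 − T = 15 a. For the hanging bucket (upward positive): T − 9 × 9.8 = 9 a.
Adding the two equations eliminates T: 40.366 = 24 a, so a = 1.6819 m/s².

1.68 m/s²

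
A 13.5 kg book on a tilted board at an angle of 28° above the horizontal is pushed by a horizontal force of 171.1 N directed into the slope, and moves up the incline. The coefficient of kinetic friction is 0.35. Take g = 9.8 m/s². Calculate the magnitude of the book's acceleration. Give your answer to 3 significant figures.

1.48 m/s²

The horizontal push has components F cos 28° = 171.1 × 0.8829 = 151.064 N up the incline and F sin 28° = 171.1 × 0.4695 = 80.331 N pressing into the surface.
The normal force is therefore N = mg cos 28° + F sin 28° = 116.808 + 80.331 = 197.139 N, and kinetic friction down the slope is μN = 0.35 × 197.139 = 68.999 N.
Along the incline: F cos 28° − mg sin 28° − μN = ma, so 151.064 − 62.115 − 68.999 = 13.5 a, giving a = 1.4778 m/s².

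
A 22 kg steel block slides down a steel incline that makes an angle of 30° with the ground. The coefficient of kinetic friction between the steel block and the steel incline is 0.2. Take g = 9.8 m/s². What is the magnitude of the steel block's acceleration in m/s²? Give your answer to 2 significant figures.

3.2 m/s²

Resolving the weight along the incline: the component pulling the steel block down the slope is mg sin 30° = 22 × 9.8 × 0.5000 = 107.800 N, and the normal force is N = mg cos 30° = 22 × 9.8 × 0.8660 = 186.710 N.
Kinetic friction acts up the slope with magnitude f = μN = 0.2 × 186.710 = 37.342 N.
Net force along the incline is 107.800 − 37.342 = 70.458 N, so a = 70.458 / 22 = 3.2026 m/s².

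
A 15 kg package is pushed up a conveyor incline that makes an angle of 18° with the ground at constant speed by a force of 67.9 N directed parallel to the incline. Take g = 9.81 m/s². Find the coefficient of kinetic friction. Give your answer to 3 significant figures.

At constant speed ΣF = 0 along the incline. The applied 67.9 N acts up the slope; the weight component mg sin 18° = 45.472 N and kinetic friction μN both act down the slope.
So 67.9 = 45.472 + μ × 139.948, giving μ = (67.9 − 45.472) / 139.948 = 0.1603.

0.160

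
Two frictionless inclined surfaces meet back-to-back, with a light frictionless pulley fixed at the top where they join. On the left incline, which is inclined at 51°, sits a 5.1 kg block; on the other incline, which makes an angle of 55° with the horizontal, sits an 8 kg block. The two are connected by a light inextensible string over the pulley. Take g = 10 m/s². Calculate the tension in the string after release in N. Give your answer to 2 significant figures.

50 N

Resolve each weight along its own incline: the 5.1 kg mass has component 5.1 × 10 × sin 51° = 39.634 N down its slope, and the 8 kg mass has 8 × 10 × sin 55° = 65.532 N down its slope.
The 8 kg side's 65.532 N exceeds the other side's 39.634 N, so that mass slides down and the 5.1 kg mass slides up. Taking that direction as positive, Newton's second law for the whole system gives 65.532 − 39.634 = (5.1 + 8) a, so a = 25.898 / 13.1 = 1.9769 m/s².
For the 5.1 kg mass (up-slope positive): T − 39.634 = 5.1 × 1.9769, so T = 49.716 N.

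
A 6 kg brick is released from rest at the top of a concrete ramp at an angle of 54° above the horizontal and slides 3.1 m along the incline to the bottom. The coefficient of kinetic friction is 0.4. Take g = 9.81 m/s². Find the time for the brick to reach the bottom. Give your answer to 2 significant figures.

1.0 s

The weight component along the incline is mg sin 54° = 47.619 N and the normal force is N = mg cos 54° = 34.597 N.
Friction up the slope is f = μN = 0.4 × 34.597 = 13.839 N, so the net downslope force is 47.619 − 13.839 = 33.780 N and a = 33.780 / 6 = 5.6300 m/s².
Starting from rest, L = ½at², so t = √(2L/a) = √(2 × 3.1 / 5.6300) = 1.0494 s.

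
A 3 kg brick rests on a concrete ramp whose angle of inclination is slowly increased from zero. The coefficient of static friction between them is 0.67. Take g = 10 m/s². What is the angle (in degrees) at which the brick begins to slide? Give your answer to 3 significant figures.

At the threshold of sliding, static friction is at its maximum μ_s N and exactly balances the weight component along the incline: mg sin θ = μ_s mg cos θ.
Hence tan θ = μ_s = 0.67, so θ = arctan(0.67) = 33.8221°.

33.8°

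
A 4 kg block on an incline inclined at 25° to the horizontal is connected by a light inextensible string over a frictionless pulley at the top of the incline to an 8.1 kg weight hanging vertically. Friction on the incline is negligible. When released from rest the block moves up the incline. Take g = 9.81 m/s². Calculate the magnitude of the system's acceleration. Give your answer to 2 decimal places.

For the block on the incline: the weight component along the slope is m₁g sin 25° = 4 × 9.81 × 0.4226 = 16.583 N and the normal force is N = m₁g cos 25° = 35.564 N.
Newton's second law for the block (up-slope positive): T − 16.583 = 4 a. For the hanging weight (downward positive): 8.1 × 9.81 − T = 8.1 a.
Adding the two equations eliminates T: 62.878 = 12.1 a, so a = 5.1965 m/s².

5.20 m/s²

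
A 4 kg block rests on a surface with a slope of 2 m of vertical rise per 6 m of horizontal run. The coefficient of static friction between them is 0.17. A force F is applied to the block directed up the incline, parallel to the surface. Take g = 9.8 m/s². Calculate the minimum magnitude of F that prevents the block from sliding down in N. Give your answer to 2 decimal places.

The normal force is N = mg cos 18.43° = 37.188 N. With F at its minimum the block is on the verge of sliding down, so static friction is at its maximum μ_s N = 0.17 × 37.188 = 6.322 N and acts up the slope.
Equilibrium along the incline: F + μ_s N = mg sin 18.43°, so F = 12.396 − 6.322 = 6.074 N.

6.07 N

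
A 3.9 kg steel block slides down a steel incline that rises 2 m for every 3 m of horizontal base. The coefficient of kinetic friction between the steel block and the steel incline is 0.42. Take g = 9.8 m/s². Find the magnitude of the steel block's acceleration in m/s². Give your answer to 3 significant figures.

Resolving the weight along the incline: the component pulling the steel block down the slope is mg sin 33.69° = 3.9 × 9.8 × 0.5547 = 21.201 N, and the normal force is N = mg cos 33.69° = 3.9 × 9.8 × 0.8321 = 31.803 N.
Kinetic friction acts up the slope with magnitude f = μN = 0.42 × 31.803 = 13.357 N.
Net force along the incline is 21.201 − 13.357 = 7.844 N, so a = 7.844 / 3.9 = 2.0113 m/s².

2.01 m/s²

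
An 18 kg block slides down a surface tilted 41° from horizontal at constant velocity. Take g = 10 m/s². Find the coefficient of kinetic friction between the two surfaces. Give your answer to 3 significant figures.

0.869

At constant velocity the net force along the incline is zero: mg sin 41° = μ mg cos 41°.
So μ = tan 41° = 0.6561 / 0.7547 = 0.8694.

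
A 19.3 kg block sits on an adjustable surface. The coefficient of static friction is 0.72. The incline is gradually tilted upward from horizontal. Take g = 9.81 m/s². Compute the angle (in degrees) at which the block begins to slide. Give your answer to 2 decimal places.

35.75°

At the threshold of sliding, static friction is at its maximum μ_s N and exactly balances the weight component along the incline: mg sin θ = μ_s mg cos θ.
Hence tan θ = μ_s = 0.72, so θ = arctan(0.72) = 35.7539°.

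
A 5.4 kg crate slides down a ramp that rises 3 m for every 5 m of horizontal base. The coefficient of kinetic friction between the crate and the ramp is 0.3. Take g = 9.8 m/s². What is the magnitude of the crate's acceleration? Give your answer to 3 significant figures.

2.52 m/s²

Resolving the weight along the incline: the component pulling the crate down the slope is mg sin 30.96° = 5.4 × 9.8 × 0.5145 = 27.227 N, and the normal force is N = mg cos 30.96° = 5.4 × 9.8 × 0.8575 = 45.379 N.
Kinetic friction acts up the slope with magnitude f = μN = 0.3 × 45.379 = 13.614 N.
Net force along the incline is 27.227 − 13.614 = 13.613 N, so a = 13.613 / 5.4 = 2.5209 m/s².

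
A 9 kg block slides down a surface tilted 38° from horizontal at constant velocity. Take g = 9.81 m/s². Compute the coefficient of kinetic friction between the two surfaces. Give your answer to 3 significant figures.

At constant velocity the net force along the incline is zero: mg sin 38° = μ mg cos 38°.
So μ = tan 38° = 0.6157 / 0.7880 = 0.7813.

0.781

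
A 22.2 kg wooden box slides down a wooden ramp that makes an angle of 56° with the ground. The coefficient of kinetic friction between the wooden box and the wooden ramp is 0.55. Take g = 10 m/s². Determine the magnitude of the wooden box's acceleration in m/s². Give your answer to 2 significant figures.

Resolving the weight along the incline: the component pulling the wooden box down the slope is mg sin 56° = 22.2 × 10 × 0.8290 = 184.038 N, and the normal force is N = mg cos 56° = 22.2 × 10 × 0.5592 = 124.142 N.
Kinetic friction acts up the slope with magnitude f = μN = 0.55 × 124.142 = 68.278 N.
Net force along the incline is 184.038 − 68.278 = 115.760 N, so a = 115.760 / 22.2 = 5.2144 m/s².

5.2 m/s²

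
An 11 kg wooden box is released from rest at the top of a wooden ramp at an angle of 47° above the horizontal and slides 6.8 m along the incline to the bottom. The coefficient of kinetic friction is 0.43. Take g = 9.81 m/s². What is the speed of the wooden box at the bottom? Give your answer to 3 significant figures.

7.65 m/s

The weight component along the incline is mg sin 47° = 78.920 N and the normal force is N = mg cos 47° = 73.594 N.
Friction up the slope is f = μN = 0.43 × 73.594 = 31.645 N, so the net downslope force is 78.920 − 31.645 = 47.275 N and a = 47.275 / 11 = 4.2977 m/s².
Starting from rest over a distance of 6.8 m, v² = 2aL = 2 × 4.2977 × 6.8 = 58.4487, so v = 7.6452 m/s.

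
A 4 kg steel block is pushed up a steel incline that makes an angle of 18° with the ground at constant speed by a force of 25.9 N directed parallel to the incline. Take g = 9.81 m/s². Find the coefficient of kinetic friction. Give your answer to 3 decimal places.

At constant speed ΣF = 0 along the incline. The applied 25.9 N acts up the slope; the weight component mg sin 18° = 12.126 N and kinetic friction μN both act down the slope.
So 25.9 = 12.126 + μ × 37.319, giving μ = (25.9 − 12.126) / 37.319 = 0.3691.

0.369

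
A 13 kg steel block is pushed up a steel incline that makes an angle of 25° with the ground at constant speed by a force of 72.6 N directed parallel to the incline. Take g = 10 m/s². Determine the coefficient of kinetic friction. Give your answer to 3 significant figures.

0.150

At constant speed ΣF = 0 along the incline. The applied 72.6 N acts up the slope; the weight component mg sin 25° = 54.940 N and kinetic friction μN both act down the slope.
So 72.6 = 54.940 + μ × 117.820, giving μ = (72.6 − 54.940) / 117.820 = 0.1499.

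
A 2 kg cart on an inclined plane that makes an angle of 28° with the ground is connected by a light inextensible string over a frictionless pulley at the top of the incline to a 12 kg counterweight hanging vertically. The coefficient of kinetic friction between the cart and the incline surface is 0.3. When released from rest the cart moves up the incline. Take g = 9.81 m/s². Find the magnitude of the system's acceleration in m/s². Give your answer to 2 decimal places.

7.38 m/s²

For the cart on the incline: the weight component along the slope is m₁g sin 28° = 2 × 9.81 × 0.4695 = 9.212 N and the normal force is N = m₁g cos 28° = 17.323 N.
Kinetic friction opposes the cart's motion up the incline: f = μN = 0.3 × 17.323 = 5.197 N acting down the slope.
Newton's second law for the cart (up-slope positive): T − 9.212 − 5.197 = 2 a. For the hanging counterweight (downward positive): 12 × 9.81 − T = 12 a.
Adding the two equations eliminates T: 103.311 = 14 a, so a = 7.3794 m/s².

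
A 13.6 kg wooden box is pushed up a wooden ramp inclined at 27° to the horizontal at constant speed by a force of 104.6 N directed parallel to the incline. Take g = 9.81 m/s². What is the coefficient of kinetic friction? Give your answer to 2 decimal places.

0.37

At constant speed ΣF = 0 along the incline. The applied 104.6 N acts up the slope; the weight component mg sin 27° = 60.570 N and kinetic friction μN both act down the slope.
So 104.6 = 60.570 + μ × 118.875, giving μ = (104.6 − 60.570) / 118.875 = 0.3704.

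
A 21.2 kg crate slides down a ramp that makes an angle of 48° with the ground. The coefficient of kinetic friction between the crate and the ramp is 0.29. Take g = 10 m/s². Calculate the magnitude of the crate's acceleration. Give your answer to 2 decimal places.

Resolving the weight along the incline: the component pulling the crate down the slope is mg sin 48° = 21.2 × 10 × 0.7431 = 157.537 N, and the normal force is N = mg cos 48° = 21.2 × 10 × 0.6691 = 141.849 N.
Kinetic friction acts up the slope with magnitude f = μN = 0.29 × 141.849 = 41.136 N.
Net force along the incline is 157.537 − 41.136 = 116.401 N, so a = 116.401 / 21.2 = 5.4906 m/s².

5.49 m/s²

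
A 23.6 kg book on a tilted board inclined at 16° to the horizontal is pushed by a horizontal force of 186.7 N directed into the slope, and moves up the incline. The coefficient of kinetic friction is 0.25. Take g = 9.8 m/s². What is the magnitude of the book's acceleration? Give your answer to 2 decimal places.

2.00 m/s²

The horizontal push has components F cos 16° = 186.7 × 0.9613 = 179.475 N up the incline and F sin 16° = 186.7 × 0.2756 = 51.455 N pressing into the surface.
The normal force is therefore N = mg cos 16° + F sin 16° = 222.329 + 51.455 = 273.784 N, and kinetic friction down the slope is μN = 0.25 × 273.784 = 68.446 N.
Along the incline: F cos 16° − mg sin 16° − μN = ma, so 179.475 − 63.741 − 68.446 = 23.6 a, giving a = 2.0037 m/s².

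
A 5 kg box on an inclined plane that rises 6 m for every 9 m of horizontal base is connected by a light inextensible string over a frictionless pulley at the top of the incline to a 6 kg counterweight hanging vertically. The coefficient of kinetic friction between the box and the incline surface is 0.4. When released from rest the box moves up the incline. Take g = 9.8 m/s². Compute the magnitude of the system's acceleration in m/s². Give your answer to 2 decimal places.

For the box on the incline: the weight component along the slope is m₁g sin 33.69° = 5 × 9.8 × 0.5547 = 27.180 N and the normal force is N = m₁g cos 33.69° = 40.770 N.
Kinetic friction opposes the box's motion up the incline: f = μN = 0.4 × 40.770 = 16.308 N acting down the slope.
Newton's second law for the box (up-slope positive): T − 27.180 − 16.308 = 5 a. For the hanging counterweight (downward positive): 6 × 9.8 − T = 6 a.
Adding the two equations eliminates T: 15.312 = 11 a, so a = 1.3920 m/s².

1.39 m/s²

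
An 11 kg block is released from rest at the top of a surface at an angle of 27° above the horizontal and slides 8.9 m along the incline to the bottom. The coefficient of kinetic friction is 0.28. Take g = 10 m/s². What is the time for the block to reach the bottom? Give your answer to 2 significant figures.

The weight component along the incline is mg sin 27° = 49.939 N and the normal force is N = mg cos 27° = 98.011 N.
Friction up the slope is f = μN = 0.28 × 98.011 = 27.443 N, so the net downslope force is 49.939 − 27.443 = 22.496 N and a = 22.496 / 11 = 2.0451 m/s².
Starting from rest, L = ½at², so t = √(2L/a) = √(2 × 8.9 / 2.0451) = 2.9502 s.

3.0 s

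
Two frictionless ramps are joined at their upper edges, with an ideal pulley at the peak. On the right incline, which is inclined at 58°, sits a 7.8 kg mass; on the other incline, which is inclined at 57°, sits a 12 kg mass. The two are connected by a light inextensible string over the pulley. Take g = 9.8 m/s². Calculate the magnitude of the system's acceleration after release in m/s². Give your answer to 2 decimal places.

Resolve each weight along its own incline: the 7.8 kg mass has component 7.8 × 9.8 × sin 58° = 64.825 N down its slope, and the 12 kg mass has 12 × 9.8 × sin 57° = 98.628 N down its slope.
The 12 kg side's 98.628 N exceeds the other side's 64.825 N, so that mass slides down and the 7.8 kg mass slides up. Taking that direction as positive, Newton's second law for the whole system gives 98.628 − 64.825 = (7.8 + 12) a, so a = 33.803 / 19.8 = 1.7072 m/s².

1.71 m/s²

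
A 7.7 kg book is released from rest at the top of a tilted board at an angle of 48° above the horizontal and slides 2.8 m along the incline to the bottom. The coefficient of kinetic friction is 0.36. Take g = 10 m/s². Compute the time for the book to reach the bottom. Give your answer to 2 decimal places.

The weight component along the incline is mg sin 48° = 57.222 N and the normal force is N = mg cos 48° = 51.523 N.
Friction up the slope is f = μN = 0.36 × 51.523 = 18.548 N, so the net downslope force is 57.222 − 18.548 = 38.674 N and a = 38.674 / 7.7 = 5.0226 m/s².
Starting from rest, L = ½at², so t = √(2L/a) = √(2 × 2.8 / 5.0226) = 1.0559 s.

1.06 s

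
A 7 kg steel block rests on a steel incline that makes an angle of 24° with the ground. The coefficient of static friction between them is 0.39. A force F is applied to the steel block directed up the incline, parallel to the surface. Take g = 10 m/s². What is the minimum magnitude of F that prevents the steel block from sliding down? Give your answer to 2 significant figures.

3.5 N

The normal force is N = mg cos 24° = 63.948 N. With F at its minimum the steel block is on the verge of sliding down, so static friction is at its maximum μ_s N = 0.39 × 63.948 = 24.940 N and acts up the slope.
Equilibrium along the incline: F + μ_s N = mg sin 24°, so F = 28.472 − 24.940 = 3.532 N.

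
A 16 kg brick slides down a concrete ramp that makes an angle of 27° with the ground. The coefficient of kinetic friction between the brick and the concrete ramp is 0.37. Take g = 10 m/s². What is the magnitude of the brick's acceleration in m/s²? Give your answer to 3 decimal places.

1.243 m/s²

Resolving the weight along the incline: the component pulling the brick down the slope is mg sin 27° = 16 × 10 × 0.4540 = 72.640 N, and the normal force is N = mg cos 27° = 16 × 10 × 0.8910 = 142.560 N.
Kinetic friction acts up the slope with magnitude f = μN = 0.37 × 142.560 = 52.747 N.
Net force along the incline is 72.640 − 52.747 = 19.893 N, so a = 19.893 / 16 = 1.2433 m/s².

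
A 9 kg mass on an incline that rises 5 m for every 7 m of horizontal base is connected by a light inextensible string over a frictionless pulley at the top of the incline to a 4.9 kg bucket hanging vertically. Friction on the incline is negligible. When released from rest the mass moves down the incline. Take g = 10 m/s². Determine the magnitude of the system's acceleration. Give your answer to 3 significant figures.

0.238 m/s²

For the mass on the incline: the weight component along the slope is m₁g sin 35.54° = 9 × 10 × 0.5812 = 52.308 N and the normal force is N = m₁g cos 35.54° = 73.236 N.
Newton's second law for the mass (down-slope positive): 52.308 − T = 9 a. For the hanging bucket (upward positive): T − 4.9 × 10 = 4.9 a.
Adding the two equations eliminates T: 3.308 = 13.9 a, so a = 0.2380 m/s².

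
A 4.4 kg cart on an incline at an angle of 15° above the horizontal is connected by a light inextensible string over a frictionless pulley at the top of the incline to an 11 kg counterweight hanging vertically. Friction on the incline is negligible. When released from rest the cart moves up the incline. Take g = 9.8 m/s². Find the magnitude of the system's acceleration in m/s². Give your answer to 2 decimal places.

For the cart on the incline: the weight component along the slope is m₁g sin 15° = 4.4 × 9.8 × 0.2588 = 11.159 N and the normal force is N = m₁g cos 15° = 41.651 N.
Newton's second law for the cart (up-slope positive): T − 11.159 = 4.4 a. For the hanging counterweight (downward positive): 11 × 9.8 − T = 11 a.
Adding the two equations eliminates T: 96.641 = 15.4 a, so a = 6.2754 m/s².

6.28 m/s²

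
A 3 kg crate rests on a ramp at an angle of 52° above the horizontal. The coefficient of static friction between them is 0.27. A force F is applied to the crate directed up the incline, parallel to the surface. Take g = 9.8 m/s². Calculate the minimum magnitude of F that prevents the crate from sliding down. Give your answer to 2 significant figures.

The normal force is N = mg cos 52° = 18.100 N. With F at its minimum the crate is on the verge of sliding down, so static friction is at its maximum μ_s N = 0.27 × 18.100 = 4.887 N and acts up the slope.
Equilibrium along the incline: F + μ_s N = mg sin 52°, so F = 23.168 − 4.887 = 18.281 N.

18 N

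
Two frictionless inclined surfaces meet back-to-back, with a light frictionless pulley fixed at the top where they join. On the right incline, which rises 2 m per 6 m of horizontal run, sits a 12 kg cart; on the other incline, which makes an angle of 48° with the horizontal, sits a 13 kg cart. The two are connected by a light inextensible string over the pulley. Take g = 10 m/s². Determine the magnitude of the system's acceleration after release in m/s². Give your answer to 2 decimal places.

Resolve each weight along its own incline: the 12 kg mass has component 12 × 10 × sin 18.43° = 37.947 N down its slope, and the 13 kg mass has 13 × 10 × sin 48° = 96.609 N down its slope.
The 13 kg side's 96.609 N exceeds the other side's 37.947 N, so that mass slides down and the 12 kg mass slides up. Taking that direction as positive, Newton's second law for the whole system gives 96.609 − 37.947 = (12 + 13) a, so a = 58.662 / 25 = 2.3465 m/s².

2.35 m/s²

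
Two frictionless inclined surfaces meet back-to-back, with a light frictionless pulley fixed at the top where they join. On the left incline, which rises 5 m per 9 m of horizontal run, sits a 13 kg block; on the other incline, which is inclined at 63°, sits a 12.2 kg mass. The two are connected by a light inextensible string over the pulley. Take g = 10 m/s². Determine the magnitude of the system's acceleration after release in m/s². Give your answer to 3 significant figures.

Resolve each weight along its own incline: the 13 kg mass has component 13 × 10 × sin 29.05° = 63.134 N down its slope, and the 12.2 kg mass has 12.2 × 10 × sin 63° = 108.703 N down its slope.
The 12.2 kg side's 108.703 N exceeds the other side's 63.134 N, so that mass slides down and the 13 kg mass slides up. Taking that direction as positive, Newton's second law for the whole system gives 108.703 − 63.134 = (13 + 12.2) a, so a = 45.569 / 25.2 = 1.8083 m/s².

1.81 m/s²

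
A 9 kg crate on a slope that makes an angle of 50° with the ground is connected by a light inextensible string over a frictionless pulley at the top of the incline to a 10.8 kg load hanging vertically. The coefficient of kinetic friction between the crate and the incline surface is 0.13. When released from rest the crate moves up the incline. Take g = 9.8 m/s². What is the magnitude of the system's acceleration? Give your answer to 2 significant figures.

For the crate on the incline: the weight component along the slope is m₁g sin 50° = 9 × 9.8 × 0.7660 = 67.561 N and the normal force is N = m₁g cos 50° = 56.694 N.
Kinetic friction opposes the crate's motion up the incline: f = μN = 0.13 × 56.694 = 7.370 N acting down the slope.
Newton's second law for the crate (up-slope positive): T − 67.561 − 7.370 = 9 a. For the hanging load (downward positive): 10.8 × 9.8 − T = 10.8 a.
Adding the two equations eliminates T: 30.909 = 19.8 a, so a = 1.5611 m/s².

1.6 m/s²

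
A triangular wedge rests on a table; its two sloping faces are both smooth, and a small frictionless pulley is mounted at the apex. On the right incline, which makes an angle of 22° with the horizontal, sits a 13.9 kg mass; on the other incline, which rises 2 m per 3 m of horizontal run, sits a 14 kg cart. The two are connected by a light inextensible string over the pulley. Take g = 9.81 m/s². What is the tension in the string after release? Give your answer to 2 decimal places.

63.59 N

Resolve each weight along its own incline: the 13.9 kg mass has component 13.9 × 9.81 × sin 22° = 51.081 N down its slope, and the 14 kg mass has 14 × 9.81 × sin 33.69° = 76.183 N down its slope.
The 14 kg side's 76.183 N exceeds the other side's 51.081 N, so that mass slides down and the 13.9 kg mass slides up. Taking that direction as positive, Newton's second law for the whole system gives 76.183 − 51.081 = (13.9 + 14) a, so a = 25.102 / 27.9 = 0.8997 m/s².
For the 13.9 kg mass (up-slope positive): T − 51.081 = 13.9 × 0.8997, so T = 63.587 N.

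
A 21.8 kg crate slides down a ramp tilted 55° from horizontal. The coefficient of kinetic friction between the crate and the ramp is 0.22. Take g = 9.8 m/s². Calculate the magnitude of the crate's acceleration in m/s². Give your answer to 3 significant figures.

Resolving the weight along the incline: the component pulling the crate down the slope is mg sin 55° = 21.8 × 9.8 × 0.8192 = 175.014 N, and the normal force is N = mg cos 55° = 21.8 × 9.8 × 0.5736 = 122.544 N.
Kinetic friction acts up the slope with magnitude f = μN = 0.22 × 122.544 = 26.960 N.
Net force along the incline is 175.014 − 26.960 = 148.054 N, so a = 148.054 / 21.8 = 6.7915 m/s².

6.79 m/s²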